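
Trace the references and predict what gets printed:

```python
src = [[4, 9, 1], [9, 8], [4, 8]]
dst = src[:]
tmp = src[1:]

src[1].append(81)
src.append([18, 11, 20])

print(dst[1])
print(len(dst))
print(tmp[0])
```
[9, 8, 81]
3
[9, 8, 81]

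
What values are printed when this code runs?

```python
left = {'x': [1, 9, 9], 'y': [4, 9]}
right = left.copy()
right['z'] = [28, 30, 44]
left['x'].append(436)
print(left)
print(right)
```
{'x': [1, 9, 9, 436], 'y': [4, 9]}
{'x': [1, 9, 9, 436], 'y': [4, 9], 'z': [28, 30, 44]}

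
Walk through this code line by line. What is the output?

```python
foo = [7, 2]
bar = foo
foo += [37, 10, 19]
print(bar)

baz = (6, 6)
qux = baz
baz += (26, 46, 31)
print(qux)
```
[7, 2, 37, 10, 19]
(6, 6)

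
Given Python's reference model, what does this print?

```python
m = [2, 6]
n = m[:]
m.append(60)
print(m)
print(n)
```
[2, 6, 60]
[2, 6]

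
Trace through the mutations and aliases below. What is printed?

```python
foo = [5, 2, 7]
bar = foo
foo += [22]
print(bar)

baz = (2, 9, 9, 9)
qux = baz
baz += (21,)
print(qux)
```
[5, 2, 7, 22]
(2, 9, 9, 9)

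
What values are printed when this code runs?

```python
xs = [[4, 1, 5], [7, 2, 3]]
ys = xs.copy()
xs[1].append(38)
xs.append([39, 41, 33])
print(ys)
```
[[4, 1, 5], [7, 2, 3, 38]]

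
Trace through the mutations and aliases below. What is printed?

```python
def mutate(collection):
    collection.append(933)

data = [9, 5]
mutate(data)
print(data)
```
[9, 5, 933]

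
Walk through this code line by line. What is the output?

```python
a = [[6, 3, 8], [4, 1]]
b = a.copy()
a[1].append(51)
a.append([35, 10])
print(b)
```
[[6, 3, 8], [4, 1, 51]]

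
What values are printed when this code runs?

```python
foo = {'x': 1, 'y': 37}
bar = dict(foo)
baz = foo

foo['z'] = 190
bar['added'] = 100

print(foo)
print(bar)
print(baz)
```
{'x': 1, 'y': 37, 'z': 190}
{'x': 1, 'y': 37, 'added': 100}
{'x': 1, 'y': 37, 'z': 190}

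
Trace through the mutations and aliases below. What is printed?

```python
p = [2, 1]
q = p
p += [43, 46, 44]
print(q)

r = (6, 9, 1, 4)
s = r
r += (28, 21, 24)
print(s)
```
[2, 1, 43, 46, 44]
(6, 9, 1, 4)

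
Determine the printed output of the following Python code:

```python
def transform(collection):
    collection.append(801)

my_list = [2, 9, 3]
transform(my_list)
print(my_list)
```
[2, 9, 3, 801]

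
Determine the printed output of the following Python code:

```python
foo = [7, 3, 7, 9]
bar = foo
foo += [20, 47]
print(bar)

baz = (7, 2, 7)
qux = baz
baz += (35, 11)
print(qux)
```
[7, 3, 7, 9, 20, 47]
(7, 2, 7)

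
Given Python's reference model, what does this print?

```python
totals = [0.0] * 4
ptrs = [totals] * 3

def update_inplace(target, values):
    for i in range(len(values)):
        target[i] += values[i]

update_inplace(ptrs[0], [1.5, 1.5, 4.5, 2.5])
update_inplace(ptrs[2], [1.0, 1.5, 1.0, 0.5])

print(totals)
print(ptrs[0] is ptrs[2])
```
[2.5, 3.0, 5.5, 3.0]
True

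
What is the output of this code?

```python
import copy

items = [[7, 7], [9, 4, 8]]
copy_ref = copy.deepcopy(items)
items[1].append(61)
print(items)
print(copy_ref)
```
[[7, 7], [9, 4, 8, 61]]
[[7, 7], [9, 4, 8]]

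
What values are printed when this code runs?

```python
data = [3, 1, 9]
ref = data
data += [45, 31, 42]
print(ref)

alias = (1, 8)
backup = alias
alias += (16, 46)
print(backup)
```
[3, 1, 9, 45, 31, 42]
(1, 8)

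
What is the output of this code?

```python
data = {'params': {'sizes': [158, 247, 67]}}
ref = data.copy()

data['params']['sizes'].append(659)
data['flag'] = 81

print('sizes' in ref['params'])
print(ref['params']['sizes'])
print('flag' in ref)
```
True
[158, 247, 67, 659]
False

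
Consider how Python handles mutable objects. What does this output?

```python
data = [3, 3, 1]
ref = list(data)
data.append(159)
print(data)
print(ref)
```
[3, 3, 1, 159]
[3, 3, 1]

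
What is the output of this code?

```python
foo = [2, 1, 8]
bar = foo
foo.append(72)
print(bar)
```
[2, 1, 8, 72]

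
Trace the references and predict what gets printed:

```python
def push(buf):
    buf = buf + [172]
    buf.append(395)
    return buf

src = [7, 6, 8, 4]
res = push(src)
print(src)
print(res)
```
[7, 6, 8, 4]
[7, 6, 8, 4, 172, 395]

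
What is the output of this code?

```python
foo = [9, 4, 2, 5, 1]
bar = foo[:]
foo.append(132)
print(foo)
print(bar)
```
[9, 4, 2, 5, 1, 132]
[9, 4, 2, 5, 1]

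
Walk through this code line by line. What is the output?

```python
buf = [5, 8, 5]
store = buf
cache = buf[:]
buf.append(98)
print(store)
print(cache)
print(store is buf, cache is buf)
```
[5, 8, 5, 98]
[5, 8, 5]
True False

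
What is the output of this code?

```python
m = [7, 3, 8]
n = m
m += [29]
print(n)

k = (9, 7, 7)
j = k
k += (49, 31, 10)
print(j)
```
[7, 3, 8, 29]
(9, 7, 7)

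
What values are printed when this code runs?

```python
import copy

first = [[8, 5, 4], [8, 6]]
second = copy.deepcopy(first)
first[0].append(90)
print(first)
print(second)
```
[[8, 5, 4, 90], [8, 6]]
[[8, 5, 4], [8, 6]]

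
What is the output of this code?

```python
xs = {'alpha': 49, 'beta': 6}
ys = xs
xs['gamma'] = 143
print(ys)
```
{'alpha': 49, 'beta': 6, 'gamma': 143}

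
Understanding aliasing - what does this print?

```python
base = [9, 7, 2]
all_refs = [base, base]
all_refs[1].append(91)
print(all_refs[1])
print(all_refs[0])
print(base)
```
[9, 7, 2, 91]
[9, 7, 2, 91]
[9, 7, 2, 91]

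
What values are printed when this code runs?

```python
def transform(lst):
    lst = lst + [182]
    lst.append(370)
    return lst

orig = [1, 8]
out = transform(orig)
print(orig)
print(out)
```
[1, 8]
[1, 8, 182, 370]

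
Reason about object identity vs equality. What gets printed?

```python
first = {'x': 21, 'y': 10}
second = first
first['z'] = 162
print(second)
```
{'x': 21, 'y': 10, 'z': 162}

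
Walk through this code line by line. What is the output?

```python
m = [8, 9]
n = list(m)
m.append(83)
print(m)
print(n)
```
[8, 9, 83]
[8, 9]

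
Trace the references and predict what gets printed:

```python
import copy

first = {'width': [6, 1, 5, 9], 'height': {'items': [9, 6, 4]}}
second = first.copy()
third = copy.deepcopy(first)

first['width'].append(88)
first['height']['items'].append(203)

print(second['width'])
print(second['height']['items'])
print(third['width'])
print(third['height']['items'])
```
[6, 1, 5, 9, 88]
[9, 6, 4, 203]
[6, 1, 5, 9]
[9, 6, 4]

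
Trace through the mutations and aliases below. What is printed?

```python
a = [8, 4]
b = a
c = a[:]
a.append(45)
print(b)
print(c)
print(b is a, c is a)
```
[8, 4, 45]
[8, 4]
True False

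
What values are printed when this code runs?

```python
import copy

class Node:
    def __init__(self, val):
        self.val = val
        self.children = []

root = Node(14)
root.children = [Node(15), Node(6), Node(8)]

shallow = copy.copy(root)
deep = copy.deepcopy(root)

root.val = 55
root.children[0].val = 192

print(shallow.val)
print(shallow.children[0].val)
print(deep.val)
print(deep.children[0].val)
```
14
192
14
15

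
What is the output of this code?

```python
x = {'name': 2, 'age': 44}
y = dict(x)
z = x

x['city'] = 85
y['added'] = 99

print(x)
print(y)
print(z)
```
{'name': 2, 'age': 44, 'city': 85}
{'name': 2, 'age': 44, 'added': 99}
{'name': 2, 'age': 44, 'city': 85}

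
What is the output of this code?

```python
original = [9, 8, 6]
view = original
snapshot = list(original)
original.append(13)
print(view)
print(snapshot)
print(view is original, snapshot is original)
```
[9, 8, 6, 13]
[9, 8, 6]
True False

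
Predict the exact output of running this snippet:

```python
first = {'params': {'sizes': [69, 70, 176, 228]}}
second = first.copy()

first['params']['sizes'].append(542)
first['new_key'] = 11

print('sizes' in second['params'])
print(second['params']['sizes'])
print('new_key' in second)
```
True
[69, 70, 176, 228, 542]
False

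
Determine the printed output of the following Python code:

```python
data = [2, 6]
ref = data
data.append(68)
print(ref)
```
[2, 6, 68]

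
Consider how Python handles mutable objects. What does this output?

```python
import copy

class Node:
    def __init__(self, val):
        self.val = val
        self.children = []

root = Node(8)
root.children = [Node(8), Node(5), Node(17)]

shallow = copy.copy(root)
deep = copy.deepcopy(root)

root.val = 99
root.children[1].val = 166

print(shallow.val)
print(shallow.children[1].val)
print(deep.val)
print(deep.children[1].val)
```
8
166
8
5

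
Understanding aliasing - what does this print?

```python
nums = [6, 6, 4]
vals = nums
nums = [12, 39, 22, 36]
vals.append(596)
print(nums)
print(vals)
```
[12, 39, 22, 36]
[6, 6, 4, 596]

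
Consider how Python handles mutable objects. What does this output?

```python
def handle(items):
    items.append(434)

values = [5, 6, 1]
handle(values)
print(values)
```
[5, 6, 1, 434]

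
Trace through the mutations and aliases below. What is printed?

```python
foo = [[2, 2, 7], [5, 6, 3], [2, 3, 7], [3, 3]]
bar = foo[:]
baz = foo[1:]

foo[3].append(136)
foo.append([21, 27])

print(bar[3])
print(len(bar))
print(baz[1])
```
[3, 3, 136]
4
[2, 3, 7]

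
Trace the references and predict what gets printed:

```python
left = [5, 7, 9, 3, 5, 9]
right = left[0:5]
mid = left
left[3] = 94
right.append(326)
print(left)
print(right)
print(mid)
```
[5, 7, 9, 94, 5, 9]
[5, 7, 9, 3, 5, 326]
[5, 7, 9, 94, 5, 9]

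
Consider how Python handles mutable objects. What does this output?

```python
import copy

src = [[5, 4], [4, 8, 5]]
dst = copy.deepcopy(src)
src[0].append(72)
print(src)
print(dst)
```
[[5, 4, 72], [4, 8, 5]]
[[5, 4], [4, 8, 5]]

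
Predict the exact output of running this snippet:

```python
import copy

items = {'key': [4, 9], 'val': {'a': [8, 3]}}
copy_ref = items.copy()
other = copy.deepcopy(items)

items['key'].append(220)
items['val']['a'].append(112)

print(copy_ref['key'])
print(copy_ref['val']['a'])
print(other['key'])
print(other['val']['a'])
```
[4, 9, 220]
[8, 3, 112]
[4, 9]
[8, 3]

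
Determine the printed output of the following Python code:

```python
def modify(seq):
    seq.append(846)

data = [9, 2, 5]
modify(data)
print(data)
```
[9, 2, 5, 846]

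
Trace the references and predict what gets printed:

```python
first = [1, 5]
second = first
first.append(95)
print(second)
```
[1, 5, 95]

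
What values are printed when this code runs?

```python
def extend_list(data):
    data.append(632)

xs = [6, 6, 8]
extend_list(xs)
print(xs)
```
[6, 6, 8, 632]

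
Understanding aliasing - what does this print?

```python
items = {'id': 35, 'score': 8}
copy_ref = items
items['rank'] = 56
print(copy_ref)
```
{'id': 35, 'score': 8, 'rank': 56}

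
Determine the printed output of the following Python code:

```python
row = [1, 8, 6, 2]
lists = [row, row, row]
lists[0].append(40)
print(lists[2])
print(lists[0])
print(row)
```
[1, 8, 6, 2, 40]
[1, 8, 6, 2, 40]
[1, 8, 6, 2, 40]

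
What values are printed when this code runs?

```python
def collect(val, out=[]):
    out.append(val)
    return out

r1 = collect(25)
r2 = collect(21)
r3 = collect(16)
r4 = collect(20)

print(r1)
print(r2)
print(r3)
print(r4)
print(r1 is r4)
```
[25, 21, 16, 20]
[25, 21, 16, 20]
[25, 21, 16, 20]
[25, 21, 16, 20]
True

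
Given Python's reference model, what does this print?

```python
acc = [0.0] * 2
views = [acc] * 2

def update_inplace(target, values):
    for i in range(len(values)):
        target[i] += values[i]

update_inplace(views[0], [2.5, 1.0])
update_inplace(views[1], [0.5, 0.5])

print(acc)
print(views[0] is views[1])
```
[3.0, 1.5]
True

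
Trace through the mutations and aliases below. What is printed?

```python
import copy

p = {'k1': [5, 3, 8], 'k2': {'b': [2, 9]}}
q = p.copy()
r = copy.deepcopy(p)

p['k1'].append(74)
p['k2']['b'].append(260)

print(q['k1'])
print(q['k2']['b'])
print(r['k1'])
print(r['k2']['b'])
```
[5, 3, 8, 74]
[2, 9, 260]
[5, 3, 8]
[2, 9]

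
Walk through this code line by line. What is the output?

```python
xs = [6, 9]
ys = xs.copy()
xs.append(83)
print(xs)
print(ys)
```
[6, 9, 83]
[6, 9]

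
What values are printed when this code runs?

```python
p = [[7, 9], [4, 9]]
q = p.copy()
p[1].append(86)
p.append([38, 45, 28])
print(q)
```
[[7, 9], [4, 9, 86]]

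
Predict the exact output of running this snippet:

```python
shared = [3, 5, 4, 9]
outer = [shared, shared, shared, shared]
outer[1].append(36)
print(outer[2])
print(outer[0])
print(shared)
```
[3, 5, 4, 9, 36]
[3, 5, 4, 9, 36]
[3, 5, 4, 9, 36]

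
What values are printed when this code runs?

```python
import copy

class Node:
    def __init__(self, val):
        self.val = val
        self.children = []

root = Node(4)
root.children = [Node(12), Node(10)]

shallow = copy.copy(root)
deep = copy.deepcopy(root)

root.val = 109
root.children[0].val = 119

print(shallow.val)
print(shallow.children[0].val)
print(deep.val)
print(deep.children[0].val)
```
4
119
4
12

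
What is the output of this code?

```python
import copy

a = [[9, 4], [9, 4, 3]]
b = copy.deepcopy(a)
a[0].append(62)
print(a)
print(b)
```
[[9, 4, 62], [9, 4, 3]]
[[9, 4], [9, 4, 3]]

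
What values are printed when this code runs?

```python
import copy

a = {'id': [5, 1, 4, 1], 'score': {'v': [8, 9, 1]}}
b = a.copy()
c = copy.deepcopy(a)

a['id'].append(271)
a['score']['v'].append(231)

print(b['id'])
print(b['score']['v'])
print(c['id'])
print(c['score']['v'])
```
[5, 1, 4, 1, 271]
[8, 9, 1, 231]
[5, 1, 4, 1]
[8, 9, 1]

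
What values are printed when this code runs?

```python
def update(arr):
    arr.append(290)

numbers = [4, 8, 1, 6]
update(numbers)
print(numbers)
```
[4, 8, 1, 6, 290]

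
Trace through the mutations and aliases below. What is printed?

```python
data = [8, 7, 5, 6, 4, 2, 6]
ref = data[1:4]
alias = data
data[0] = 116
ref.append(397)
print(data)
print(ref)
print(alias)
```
[116, 7, 5, 6, 4, 2, 6]
[7, 5, 6, 397]
[116, 7, 5, 6, 4, 2, 6]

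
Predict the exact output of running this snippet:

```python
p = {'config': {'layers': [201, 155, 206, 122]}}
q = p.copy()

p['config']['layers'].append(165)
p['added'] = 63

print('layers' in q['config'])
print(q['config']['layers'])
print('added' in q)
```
True
[201, 155, 206, 122, 165]
False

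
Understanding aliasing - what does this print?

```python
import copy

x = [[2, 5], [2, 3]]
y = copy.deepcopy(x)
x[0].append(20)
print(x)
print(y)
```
[[2, 5, 20], [2, 3]]
[[2, 5], [2, 3]]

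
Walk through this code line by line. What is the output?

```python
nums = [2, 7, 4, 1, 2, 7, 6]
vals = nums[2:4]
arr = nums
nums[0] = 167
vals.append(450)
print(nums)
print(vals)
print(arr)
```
[167, 7, 4, 1, 2, 7, 6]
[4, 1, 450]
[167, 7, 4, 1, 2, 7, 6]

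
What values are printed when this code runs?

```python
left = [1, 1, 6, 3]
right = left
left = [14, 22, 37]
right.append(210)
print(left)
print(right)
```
[14, 22, 37]
[1, 1, 6, 3, 210]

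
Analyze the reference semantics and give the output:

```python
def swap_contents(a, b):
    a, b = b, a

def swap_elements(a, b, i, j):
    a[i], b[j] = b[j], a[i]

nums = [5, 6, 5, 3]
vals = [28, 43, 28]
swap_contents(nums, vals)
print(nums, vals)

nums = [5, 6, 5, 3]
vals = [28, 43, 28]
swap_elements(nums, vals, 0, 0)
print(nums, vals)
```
[5, 6, 5, 3] [28, 43, 28]
[28, 6, 5, 3] [5, 43, 28]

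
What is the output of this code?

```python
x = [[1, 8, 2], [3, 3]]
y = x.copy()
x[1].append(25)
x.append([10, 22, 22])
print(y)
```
[[1, 8, 2], [3, 3, 25]]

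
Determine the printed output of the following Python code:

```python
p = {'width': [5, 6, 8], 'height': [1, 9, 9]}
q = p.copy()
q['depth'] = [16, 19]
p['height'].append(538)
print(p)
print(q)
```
{'width': [5, 6, 8], 'height': [1, 9, 9, 538]}
{'width': [5, 6, 8], 'height': [1, 9, 9, 538], 'depth': [16, 19]}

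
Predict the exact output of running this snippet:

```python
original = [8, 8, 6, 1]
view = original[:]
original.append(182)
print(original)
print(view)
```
[8, 8, 6, 1, 182]
[8, 8, 6, 1]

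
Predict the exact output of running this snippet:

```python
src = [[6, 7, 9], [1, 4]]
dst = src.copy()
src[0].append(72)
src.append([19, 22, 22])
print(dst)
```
[[6, 7, 9, 72], [1, 4]]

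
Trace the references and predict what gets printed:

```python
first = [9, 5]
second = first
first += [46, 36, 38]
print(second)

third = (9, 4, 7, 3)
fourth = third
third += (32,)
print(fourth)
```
[9, 5, 46, 36, 38]
(9, 4, 7, 3)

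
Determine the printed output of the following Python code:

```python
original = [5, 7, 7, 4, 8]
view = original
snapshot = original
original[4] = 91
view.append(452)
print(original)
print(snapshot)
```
[5, 7, 7, 4, 91, 452]
[5, 7, 7, 4, 91, 452]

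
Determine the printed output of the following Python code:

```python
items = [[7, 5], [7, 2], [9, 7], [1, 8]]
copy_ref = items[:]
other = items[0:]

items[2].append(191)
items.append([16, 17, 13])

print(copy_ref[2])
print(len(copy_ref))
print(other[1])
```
[9, 7, 191]
4
[7, 2]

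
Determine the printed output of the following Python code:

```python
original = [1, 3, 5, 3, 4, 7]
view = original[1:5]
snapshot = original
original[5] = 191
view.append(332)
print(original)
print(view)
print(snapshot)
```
[1, 3, 5, 3, 4, 191]
[3, 5, 3, 4, 332]
[1, 3, 5, 3, 4, 191]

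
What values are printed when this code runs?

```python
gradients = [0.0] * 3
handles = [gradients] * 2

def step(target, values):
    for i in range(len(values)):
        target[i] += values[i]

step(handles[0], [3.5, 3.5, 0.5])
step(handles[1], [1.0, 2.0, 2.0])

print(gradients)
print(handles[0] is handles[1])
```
[4.5, 5.5, 2.5]
True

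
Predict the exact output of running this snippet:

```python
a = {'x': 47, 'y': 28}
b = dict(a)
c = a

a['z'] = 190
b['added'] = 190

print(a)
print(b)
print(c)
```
{'x': 47, 'y': 28, 'z': 190}
{'x': 47, 'y': 28, 'added': 190}
{'x': 47, 'y': 28, 'z': 190}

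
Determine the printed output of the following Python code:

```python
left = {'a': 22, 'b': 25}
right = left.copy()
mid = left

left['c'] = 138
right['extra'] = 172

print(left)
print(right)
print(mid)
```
{'a': 22, 'b': 25, 'c': 138}
{'a': 22, 'b': 25, 'extra': 172}
{'a': 22, 'b': 25, 'c': 138}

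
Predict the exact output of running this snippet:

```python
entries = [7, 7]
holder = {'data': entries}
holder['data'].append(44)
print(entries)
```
[7, 7, 44]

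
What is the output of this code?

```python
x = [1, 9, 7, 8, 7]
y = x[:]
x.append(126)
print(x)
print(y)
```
[1, 9, 7, 8, 7, 126]
[1, 9, 7, 8, 7]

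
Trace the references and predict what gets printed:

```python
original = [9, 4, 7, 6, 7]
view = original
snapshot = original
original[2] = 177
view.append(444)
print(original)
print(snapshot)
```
[9, 4, 177, 6, 7, 444]
[9, 4, 177, 6, 7, 444]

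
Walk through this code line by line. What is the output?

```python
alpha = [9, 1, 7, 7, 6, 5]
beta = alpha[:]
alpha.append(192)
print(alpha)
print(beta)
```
[9, 1, 7, 7, 6, 5, 192]
[9, 1, 7, 7, 6, 5]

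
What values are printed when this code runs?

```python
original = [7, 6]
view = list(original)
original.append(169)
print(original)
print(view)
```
[7, 6, 169]
[7, 6]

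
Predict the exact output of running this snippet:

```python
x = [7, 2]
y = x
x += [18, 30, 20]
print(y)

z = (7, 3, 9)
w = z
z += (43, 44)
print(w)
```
[7, 2, 18, 30, 20]
(7, 3, 9)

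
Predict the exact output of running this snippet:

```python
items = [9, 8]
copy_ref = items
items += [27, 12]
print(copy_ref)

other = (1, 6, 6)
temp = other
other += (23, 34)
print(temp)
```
[9, 8, 27, 12]
(1, 6, 6)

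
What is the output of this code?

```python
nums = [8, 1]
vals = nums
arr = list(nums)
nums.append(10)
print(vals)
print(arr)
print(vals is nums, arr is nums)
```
[8, 1, 10]
[8, 1]
True False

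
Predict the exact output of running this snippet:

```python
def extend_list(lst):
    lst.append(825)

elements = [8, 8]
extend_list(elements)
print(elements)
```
[8, 8, 825]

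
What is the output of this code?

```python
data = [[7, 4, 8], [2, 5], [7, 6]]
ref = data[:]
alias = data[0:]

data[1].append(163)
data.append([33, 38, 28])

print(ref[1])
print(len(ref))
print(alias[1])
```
[2, 5, 163]
3
[2, 5, 163]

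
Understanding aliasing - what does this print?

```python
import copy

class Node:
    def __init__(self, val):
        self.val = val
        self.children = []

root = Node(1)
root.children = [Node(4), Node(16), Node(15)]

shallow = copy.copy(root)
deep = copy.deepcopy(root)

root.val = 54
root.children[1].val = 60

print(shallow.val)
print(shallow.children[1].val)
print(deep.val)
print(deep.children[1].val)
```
1
60
1
16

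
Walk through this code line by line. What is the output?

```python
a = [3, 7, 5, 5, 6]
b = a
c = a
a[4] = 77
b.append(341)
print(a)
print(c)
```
[3, 7, 5, 5, 77, 341]
[3, 7, 5, 5, 77, 341]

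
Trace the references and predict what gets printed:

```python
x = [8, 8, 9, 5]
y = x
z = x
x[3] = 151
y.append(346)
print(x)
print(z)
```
[8, 8, 9, 151, 346]
[8, 8, 9, 151, 346]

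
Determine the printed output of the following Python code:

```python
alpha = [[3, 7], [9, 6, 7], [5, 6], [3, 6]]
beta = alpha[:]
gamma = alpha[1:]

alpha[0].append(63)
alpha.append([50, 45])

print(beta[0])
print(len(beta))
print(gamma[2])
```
[3, 7, 63]
4
[3, 6]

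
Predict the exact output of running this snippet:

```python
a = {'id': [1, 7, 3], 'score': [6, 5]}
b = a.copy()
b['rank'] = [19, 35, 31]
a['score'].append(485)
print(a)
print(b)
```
{'id': [1, 7, 3], 'score': [6, 5, 485]}
{'id': [1, 7, 3], 'score': [6, 5, 485], 'rank': [19, 35, 31]}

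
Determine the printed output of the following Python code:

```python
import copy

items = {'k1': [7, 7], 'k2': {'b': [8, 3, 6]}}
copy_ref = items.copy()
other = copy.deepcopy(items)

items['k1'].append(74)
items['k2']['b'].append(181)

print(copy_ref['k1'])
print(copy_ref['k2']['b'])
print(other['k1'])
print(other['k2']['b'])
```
[7, 7, 74]
[8, 3, 6, 181]
[7, 7]
[8, 3, 6]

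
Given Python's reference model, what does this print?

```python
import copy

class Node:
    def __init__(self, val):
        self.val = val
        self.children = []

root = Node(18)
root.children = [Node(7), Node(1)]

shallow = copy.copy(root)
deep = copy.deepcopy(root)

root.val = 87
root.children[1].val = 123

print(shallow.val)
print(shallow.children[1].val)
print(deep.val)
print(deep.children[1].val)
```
18
123
18
1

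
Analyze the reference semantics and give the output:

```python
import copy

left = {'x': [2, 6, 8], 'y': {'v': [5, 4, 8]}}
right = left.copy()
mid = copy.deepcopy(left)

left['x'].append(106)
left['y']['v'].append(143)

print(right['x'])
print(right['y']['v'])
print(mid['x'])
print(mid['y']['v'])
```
[2, 6, 8, 106]
[5, 4, 8, 143]
[2, 6, 8]
[5, 4, 8]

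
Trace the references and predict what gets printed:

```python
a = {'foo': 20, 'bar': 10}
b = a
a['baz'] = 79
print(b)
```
{'foo': 20, 'bar': 10, 'baz': 79}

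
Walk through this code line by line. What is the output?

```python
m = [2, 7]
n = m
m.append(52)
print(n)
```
[2, 7, 52]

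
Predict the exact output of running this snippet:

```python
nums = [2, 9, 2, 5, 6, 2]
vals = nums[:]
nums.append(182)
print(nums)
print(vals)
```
[2, 9, 2, 5, 6, 2, 182]
[2, 9, 2, 5, 6, 2]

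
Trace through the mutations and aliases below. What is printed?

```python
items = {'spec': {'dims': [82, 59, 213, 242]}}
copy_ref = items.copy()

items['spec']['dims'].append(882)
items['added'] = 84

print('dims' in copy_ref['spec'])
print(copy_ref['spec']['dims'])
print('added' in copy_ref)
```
True
[82, 59, 213, 242, 882]
False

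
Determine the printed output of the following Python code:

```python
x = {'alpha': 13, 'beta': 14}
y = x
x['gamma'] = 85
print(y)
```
{'alpha': 13, 'beta': 14, 'gamma': 85}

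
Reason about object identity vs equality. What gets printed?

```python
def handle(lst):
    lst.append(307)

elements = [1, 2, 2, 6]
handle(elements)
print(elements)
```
[1, 2, 2, 6, 307]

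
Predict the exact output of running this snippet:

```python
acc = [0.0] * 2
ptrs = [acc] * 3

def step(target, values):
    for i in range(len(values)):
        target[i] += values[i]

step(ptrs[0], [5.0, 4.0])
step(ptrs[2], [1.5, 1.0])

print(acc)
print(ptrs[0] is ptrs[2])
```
[6.5, 5.0]
True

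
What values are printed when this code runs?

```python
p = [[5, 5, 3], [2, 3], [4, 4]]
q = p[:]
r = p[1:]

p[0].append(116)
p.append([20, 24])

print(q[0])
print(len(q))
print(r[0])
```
[5, 5, 3, 116]
3
[2, 3]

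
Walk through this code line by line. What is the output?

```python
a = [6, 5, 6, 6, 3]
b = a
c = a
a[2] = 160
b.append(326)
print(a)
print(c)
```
[6, 5, 160, 6, 3, 326]
[6, 5, 160, 6, 3, 326]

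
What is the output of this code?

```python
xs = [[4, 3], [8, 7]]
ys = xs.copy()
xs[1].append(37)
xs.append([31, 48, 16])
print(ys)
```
[[4, 3], [8, 7, 37]]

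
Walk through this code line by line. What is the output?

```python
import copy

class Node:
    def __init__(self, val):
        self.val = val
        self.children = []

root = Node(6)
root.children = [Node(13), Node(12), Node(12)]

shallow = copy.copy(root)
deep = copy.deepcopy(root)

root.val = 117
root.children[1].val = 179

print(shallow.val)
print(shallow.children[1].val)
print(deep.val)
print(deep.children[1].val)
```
6
179
6
12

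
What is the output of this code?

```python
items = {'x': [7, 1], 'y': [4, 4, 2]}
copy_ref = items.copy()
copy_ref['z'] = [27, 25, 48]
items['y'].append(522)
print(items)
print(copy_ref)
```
{'x': [7, 1], 'y': [4, 4, 2, 522]}
{'x': [7, 1], 'y': [4, 4, 2, 522], 'z': [27, 25, 48]}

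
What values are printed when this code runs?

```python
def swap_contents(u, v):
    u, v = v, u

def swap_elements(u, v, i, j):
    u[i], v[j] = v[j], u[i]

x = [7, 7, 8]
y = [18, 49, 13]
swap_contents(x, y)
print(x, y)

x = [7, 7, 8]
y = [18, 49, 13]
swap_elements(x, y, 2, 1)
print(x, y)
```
[7, 7, 8] [18, 49, 13]
[7, 7, 49] [18, 8, 13]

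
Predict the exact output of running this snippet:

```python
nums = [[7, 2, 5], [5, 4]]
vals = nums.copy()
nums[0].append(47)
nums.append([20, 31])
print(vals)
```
[[7, 2, 5, 47], [5, 4]]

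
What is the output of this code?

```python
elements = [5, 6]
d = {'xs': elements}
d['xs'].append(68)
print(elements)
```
[5, 6, 68]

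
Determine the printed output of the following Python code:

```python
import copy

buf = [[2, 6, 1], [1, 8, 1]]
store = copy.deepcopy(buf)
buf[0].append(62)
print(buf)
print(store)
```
[[2, 6, 1, 62], [1, 8, 1]]
[[2, 6, 1], [1, 8, 1]]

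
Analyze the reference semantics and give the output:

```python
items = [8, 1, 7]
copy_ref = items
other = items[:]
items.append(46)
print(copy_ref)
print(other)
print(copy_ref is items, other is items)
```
[8, 1, 7, 46]
[8, 1, 7]
True False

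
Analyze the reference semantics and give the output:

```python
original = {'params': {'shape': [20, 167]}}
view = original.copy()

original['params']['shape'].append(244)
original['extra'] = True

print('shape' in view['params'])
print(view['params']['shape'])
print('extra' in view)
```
True
[20, 167, 244]
False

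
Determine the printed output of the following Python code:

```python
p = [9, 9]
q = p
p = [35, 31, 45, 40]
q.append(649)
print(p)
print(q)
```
[35, 31, 45, 40]
[9, 9, 649]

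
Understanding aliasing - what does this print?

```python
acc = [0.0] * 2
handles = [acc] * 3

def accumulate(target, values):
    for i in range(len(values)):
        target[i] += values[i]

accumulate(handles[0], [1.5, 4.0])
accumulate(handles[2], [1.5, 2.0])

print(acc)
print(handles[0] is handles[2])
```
[3.0, 6.0]
True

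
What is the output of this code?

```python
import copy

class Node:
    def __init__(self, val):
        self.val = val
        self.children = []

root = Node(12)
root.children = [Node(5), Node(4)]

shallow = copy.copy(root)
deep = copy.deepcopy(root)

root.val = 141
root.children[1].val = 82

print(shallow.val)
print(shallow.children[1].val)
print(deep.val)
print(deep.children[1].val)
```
12
82
12
4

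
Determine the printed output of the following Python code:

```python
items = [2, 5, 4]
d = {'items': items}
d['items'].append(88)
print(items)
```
[2, 5, 4, 88]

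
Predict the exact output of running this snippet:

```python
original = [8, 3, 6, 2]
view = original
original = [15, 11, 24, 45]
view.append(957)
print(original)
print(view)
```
[15, 11, 24, 45]
[8, 3, 6, 2, 957]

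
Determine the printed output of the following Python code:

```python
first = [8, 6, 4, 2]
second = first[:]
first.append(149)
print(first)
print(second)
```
[8, 6, 4, 2, 149]
[8, 6, 4, 2]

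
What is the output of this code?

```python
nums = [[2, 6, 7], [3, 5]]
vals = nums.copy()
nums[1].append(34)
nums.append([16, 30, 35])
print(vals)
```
[[2, 6, 7], [3, 5, 34]]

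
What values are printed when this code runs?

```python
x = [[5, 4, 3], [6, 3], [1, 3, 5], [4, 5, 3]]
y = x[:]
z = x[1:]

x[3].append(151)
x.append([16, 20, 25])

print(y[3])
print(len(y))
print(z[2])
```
[4, 5, 3, 151]
4
[4, 5, 3, 151]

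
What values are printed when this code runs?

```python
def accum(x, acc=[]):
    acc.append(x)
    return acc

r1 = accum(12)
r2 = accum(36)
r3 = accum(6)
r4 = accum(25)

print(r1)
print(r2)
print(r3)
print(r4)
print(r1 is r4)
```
[12, 36, 6, 25]
[12, 36, 6, 25]
[12, 36, 6, 25]
[12, 36, 6, 25]
True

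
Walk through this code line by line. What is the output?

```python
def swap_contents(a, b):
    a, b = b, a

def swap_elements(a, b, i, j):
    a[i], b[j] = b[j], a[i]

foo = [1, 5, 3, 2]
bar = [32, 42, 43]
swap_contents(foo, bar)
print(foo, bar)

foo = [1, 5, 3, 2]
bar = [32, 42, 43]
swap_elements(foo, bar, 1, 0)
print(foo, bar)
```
[1, 5, 3, 2] [32, 42, 43]
[1, 32, 3, 2] [5, 42, 43]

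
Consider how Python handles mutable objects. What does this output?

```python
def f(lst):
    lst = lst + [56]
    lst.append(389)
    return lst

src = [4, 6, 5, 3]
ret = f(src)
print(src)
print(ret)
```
[4, 6, 5, 3]
[4, 6, 5, 3, 56, 389]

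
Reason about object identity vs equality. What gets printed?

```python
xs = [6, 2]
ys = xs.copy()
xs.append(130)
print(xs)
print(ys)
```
[6, 2, 130]
[6, 2]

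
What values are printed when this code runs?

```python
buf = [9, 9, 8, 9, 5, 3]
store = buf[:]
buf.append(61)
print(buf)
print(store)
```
[9, 9, 8, 9, 5, 3, 61]
[9, 9, 8, 9, 5, 3]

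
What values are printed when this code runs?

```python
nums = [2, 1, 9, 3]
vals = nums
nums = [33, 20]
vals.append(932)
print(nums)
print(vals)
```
[33, 20]
[2, 1, 9, 3, 932]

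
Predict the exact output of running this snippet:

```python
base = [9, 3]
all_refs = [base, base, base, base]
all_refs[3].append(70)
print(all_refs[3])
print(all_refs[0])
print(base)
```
[9, 3, 70]
[9, 3, 70]
[9, 3, 70]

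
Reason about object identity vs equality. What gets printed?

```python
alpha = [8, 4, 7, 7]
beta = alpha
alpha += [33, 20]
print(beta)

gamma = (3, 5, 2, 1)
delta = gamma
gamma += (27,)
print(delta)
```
[8, 4, 7, 7, 33, 20]
(3, 5, 2, 1)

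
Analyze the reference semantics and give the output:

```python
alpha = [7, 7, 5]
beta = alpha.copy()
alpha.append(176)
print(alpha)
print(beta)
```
[7, 7, 5, 176]
[7, 7, 5]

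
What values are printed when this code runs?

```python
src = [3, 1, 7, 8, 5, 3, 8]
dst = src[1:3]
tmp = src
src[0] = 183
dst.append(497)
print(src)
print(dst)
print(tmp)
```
[183, 1, 7, 8, 5, 3, 8]
[1, 7, 497]
[183, 1, 7, 8, 5, 3, 8]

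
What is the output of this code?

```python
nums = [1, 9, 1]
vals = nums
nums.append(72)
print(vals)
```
[1, 9, 1, 72]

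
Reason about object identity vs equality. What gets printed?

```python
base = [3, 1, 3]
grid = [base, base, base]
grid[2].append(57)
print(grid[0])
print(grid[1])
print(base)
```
[3, 1, 3, 57]
[3, 1, 3, 57]
[3, 1, 3, 57]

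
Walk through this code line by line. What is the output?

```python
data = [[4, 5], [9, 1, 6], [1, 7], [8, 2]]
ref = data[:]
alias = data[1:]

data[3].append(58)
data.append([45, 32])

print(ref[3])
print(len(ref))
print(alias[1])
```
[8, 2, 58]
4
[1, 7]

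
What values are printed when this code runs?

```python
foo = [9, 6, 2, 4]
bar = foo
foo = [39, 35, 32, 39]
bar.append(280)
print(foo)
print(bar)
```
[39, 35, 32, 39]
[9, 6, 2, 4, 280]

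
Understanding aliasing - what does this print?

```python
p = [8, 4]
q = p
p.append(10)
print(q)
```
[8, 4, 10]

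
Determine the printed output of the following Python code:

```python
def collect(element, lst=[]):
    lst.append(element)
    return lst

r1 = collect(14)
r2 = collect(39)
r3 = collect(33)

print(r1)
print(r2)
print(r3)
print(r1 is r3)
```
[14, 39, 33]
[14, 39, 33]
[14, 39, 33]
True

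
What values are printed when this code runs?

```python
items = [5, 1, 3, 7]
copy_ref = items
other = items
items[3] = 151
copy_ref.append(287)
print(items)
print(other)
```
[5, 1, 3, 151, 287]
[5, 1, 3, 151, 287]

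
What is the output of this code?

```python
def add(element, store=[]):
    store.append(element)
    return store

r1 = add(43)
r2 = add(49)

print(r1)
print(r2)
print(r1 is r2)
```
[43, 49]
[43, 49]
True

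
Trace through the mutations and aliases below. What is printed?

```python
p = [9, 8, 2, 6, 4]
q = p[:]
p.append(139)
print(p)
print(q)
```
[9, 8, 2, 6, 4, 139]
[9, 8, 2, 6, 4]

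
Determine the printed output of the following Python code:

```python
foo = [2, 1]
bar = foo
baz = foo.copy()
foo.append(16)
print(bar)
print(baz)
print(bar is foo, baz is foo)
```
[2, 1, 16]
[2, 1]
True False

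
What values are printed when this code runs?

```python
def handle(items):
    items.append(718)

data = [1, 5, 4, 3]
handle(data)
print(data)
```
[1, 5, 4, 3, 718]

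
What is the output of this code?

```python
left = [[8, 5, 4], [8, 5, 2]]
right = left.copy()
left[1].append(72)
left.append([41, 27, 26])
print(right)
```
[[8, 5, 4], [8, 5, 2, 72]]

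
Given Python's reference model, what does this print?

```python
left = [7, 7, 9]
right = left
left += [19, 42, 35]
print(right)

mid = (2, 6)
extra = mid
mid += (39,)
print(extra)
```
[7, 7, 9, 19, 42, 35]
(2, 6)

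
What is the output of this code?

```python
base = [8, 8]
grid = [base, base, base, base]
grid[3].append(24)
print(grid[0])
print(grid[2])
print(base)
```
[8, 8, 24]
[8, 8, 24]
[8, 8, 24]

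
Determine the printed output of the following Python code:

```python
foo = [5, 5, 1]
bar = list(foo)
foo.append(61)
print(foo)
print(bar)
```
[5, 5, 1, 61]
[5, 5, 1]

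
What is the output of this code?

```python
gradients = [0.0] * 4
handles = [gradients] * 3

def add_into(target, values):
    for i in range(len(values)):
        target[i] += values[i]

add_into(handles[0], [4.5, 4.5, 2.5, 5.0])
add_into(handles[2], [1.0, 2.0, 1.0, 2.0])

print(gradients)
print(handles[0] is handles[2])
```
[5.5, 6.5, 3.5, 7.0]
True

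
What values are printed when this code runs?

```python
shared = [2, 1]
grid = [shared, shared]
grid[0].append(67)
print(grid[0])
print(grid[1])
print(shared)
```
[2, 1, 67]
[2, 1, 67]
[2, 1, 67]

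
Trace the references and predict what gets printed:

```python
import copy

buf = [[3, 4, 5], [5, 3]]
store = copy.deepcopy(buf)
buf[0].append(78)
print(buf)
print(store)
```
[[3, 4, 5, 78], [5, 3]]
[[3, 4, 5], [5, 3]]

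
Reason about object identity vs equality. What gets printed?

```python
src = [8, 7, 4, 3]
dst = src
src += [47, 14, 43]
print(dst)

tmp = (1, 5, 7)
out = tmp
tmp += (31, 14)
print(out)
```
[8, 7, 4, 3, 47, 14, 43]
(1, 5, 7)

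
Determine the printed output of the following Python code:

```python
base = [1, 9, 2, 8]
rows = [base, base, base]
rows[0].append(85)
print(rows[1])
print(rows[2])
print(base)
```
[1, 9, 2, 8, 85]
[1, 9, 2, 8, 85]
[1, 9, 2, 8, 85]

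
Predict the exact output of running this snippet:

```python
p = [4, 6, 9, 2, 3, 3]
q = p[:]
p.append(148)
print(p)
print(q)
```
[4, 6, 9, 2, 3, 3, 148]
[4, 6, 9, 2, 3, 3]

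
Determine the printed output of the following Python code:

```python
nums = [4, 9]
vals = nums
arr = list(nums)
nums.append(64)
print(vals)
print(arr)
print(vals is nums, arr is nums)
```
[4, 9, 64]
[4, 9]
True False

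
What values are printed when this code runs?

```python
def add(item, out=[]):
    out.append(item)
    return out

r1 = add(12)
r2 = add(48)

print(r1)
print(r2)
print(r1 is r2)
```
[12, 48]
[12, 48]
True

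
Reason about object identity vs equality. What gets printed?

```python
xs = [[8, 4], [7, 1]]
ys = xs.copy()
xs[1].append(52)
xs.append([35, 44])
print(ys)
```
[[8, 4], [7, 1, 52]]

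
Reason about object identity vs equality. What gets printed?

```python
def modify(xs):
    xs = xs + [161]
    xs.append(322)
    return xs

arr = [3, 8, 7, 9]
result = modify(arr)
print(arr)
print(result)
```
[3, 8, 7, 9]
[3, 8, 7, 9, 161, 322]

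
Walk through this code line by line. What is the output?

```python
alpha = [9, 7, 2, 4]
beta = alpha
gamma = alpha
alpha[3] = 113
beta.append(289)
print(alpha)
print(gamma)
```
[9, 7, 2, 113, 289]
[9, 7, 2, 113, 289]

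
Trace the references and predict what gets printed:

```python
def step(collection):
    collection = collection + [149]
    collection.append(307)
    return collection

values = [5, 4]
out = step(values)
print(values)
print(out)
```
[5, 4]
[5, 4, 149, 307]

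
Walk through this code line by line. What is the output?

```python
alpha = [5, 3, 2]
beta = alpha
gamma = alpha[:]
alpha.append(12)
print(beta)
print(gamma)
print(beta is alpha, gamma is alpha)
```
[5, 3, 2, 12]
[5, 3, 2]
True False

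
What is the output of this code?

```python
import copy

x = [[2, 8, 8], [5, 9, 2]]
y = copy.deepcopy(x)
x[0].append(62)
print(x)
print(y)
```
[[2, 8, 8, 62], [5, 9, 2]]
[[2, 8, 8], [5, 9, 2]]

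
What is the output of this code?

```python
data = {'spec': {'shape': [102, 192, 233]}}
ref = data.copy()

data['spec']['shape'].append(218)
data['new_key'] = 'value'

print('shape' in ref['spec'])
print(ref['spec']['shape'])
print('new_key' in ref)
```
True
[102, 192, 233, 218]
False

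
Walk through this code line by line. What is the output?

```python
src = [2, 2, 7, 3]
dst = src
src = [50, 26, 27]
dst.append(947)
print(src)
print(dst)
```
[50, 26, 27]
[2, 2, 7, 3, 947]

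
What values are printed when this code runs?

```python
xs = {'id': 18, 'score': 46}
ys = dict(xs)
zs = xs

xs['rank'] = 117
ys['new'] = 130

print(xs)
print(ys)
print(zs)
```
{'id': 18, 'score': 46, 'rank': 117}
{'id': 18, 'score': 46, 'new': 130}
{'id': 18, 'score': 46, 'rank': 117}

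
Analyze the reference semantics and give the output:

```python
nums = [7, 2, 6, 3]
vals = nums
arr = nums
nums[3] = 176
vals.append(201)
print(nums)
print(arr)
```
[7, 2, 6, 176, 201]
[7, 2, 6, 176, 201]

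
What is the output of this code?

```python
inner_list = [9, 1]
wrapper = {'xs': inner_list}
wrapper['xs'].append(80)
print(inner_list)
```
[9, 1, 80]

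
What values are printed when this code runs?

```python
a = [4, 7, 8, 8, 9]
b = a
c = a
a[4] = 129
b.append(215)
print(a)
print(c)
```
[4, 7, 8, 8, 129, 215]
[4, 7, 8, 8, 129, 215]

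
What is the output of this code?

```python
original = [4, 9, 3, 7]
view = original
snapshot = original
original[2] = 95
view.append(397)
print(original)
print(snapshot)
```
[4, 9, 95, 7, 397]
[4, 9, 95, 7, 397]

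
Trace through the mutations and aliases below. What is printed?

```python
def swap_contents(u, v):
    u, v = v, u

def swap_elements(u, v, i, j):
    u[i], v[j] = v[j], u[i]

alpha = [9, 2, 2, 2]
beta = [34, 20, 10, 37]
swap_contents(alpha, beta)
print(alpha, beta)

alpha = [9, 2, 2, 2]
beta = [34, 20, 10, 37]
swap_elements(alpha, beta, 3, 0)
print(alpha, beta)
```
[9, 2, 2, 2] [34, 20, 10, 37]
[9, 2, 2, 34] [2, 20, 10, 37]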